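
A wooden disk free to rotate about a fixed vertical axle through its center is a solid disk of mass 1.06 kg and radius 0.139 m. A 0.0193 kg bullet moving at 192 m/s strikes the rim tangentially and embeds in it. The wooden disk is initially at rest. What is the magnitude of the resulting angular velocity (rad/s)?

About the axle the impulsive forces during the collision are internal, so angular momentum about that axis is conserved.
I_p = ½(1.06)(0.139)² = 0.01024 kg·m². Taking the sense of the bullet's angular momentum as positive, L_{bullet} = m v R = (0.0193)(192)(0.139) = 0.5151 kg·m²/s.
L_i = 0 + 0.5151 = 0.5151 kg·m²/s.
After sticking, I_f = I_p + m R² = 0.01024 + (0.0193)(0.139)² = 0.01061 kg·m².
ω_f = L_i / I_f = 0.5151 / 0.01061 = 48.53 rad/s.

|ω_f| ≈ 48.5 rad/s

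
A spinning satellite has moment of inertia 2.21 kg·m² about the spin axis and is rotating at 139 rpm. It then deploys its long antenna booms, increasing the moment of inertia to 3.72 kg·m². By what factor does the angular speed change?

ω₂/ω₁ ≈ 0.594

No external torque acts about the spin axis, so angular momentum is conserved.
ω₂/ω₁ = I₁/I₂ = 2.210 / 3.720 = 0.5941.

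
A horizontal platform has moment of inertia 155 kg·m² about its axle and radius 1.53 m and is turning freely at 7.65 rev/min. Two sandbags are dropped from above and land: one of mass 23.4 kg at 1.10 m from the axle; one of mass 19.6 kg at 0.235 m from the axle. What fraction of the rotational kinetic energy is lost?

No external torque acts about the axle; L_before = L_after.
Added inertia Σmr² = (23.4)(1.10)² + (19.6)(0.235)² = 29.40 kg·m²; I_f = 155.0 + 29.40 = 184.4 kg·m².
ω_f = I_p ω_i / I_f = (155.0)(7.65) / 184.4 = 6.430 rpm.
KE_i = ½(155.0)(0.8011 rad/s)² = 49.74 J; KE_f = ½(184.4)(0.6734)² = 41.81 J.
Fraction lost = 0.1594.

fraction ≈ 0.159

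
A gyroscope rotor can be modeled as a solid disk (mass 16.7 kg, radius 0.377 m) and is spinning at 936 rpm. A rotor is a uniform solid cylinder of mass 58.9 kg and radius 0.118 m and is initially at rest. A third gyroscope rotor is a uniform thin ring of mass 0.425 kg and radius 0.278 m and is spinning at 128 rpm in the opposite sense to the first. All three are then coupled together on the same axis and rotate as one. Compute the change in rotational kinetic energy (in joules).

ΔKE ≈ -1580 J

No external torque acts about the common axis, so total angular momentum is conserved.
Moments of inertia: I_A = ½(16.7)(0.377)² = 1.187 kg·m²; I_B = ½(58.9)(0.118)² = 0.4101 kg·m²; I_C = (0.425)(0.278)² = 0.03285 kg·m².
Taking A's sense as positive: L = (1.187)(936) − (0.03285)(128) = 1107 kg·m²·rpm.
Combined I = 1.187 + 0.4101 + 0.03285 = 1.630 kg·m².
ω_f = L / I = 1107 / 1.630 = 679.0 rpm.
KE_i = ½ΣIω² = 5704 J; KE_f = ½(1.630)(71.11)² = 4120 J.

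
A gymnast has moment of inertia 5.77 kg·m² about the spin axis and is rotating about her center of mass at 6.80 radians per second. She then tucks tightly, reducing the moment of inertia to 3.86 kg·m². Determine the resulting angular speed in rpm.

No external torque acts about the spin axis, so angular momentum is conserved.
ω₂ = I₁ω₁ / I₂ = (5.770)(6.80 rad/s) / (3.860) = 10.16 rad/s = 97.07 rpm.

ω₂ ≈ 97.1 rpm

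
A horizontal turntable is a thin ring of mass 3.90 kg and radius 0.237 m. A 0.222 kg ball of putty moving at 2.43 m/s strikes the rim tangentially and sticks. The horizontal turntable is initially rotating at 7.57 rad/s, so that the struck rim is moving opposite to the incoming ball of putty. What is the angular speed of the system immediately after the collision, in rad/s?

|ω_f| ≈ 6.61 rad/s

The axle reaction passes through the axle and exerts no torque about it; angular momentum about the axle is conserved through the impact.
I_p = (3.90)(0.237)² = 0.2191 kg·m². Taking the sense of the ball of putty's angular momentum as positive, L_{ball} = m v R = (0.222)(2.43)(0.237) = 0.1279 kg·m²/s.
L_i = −I_p ω_p + m v R = −(0.2191)(7.57) + 0.1279 = -1.530 kg·m²/s.
After sticking, I_f = I_p + m R² = 0.2191 + (0.222)(0.237)² = 0.2315 kg·m².
ω_f = L_i / I_f = -1.530 / 0.2315 = -6.610 rad/s.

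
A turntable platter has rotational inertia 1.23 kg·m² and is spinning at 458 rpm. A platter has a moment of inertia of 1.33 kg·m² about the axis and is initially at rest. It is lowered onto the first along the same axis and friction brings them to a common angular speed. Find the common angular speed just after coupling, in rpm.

No external torque acts about the common axis, so total angular momentum is conserved.
Taking A's sense as positive: L = (1.230)(458) = 563.3 kg·m²·rpm.
Combined I = 1.230 + 1.330 = 2.560 kg·m².
ω_f = L / I = 563.3 / 2.560 = 220.1 rpm.

|ω_f| ≈ 220 rpm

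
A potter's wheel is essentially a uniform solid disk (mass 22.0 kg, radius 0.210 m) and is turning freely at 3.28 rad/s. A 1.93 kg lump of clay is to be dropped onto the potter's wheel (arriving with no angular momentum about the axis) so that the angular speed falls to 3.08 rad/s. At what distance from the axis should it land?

r ≈ 0.128 m

The added mass arrives with no angular momentum about the axis, and any external torque about the axis is negligible, so the system's angular momentum is conserved.
I_p = ½(22.0)(0.210)² = 0.4851 kg·m².
I_p ω_i = (I_p + m r²) ω_f ⇒ m r² = I_p(ω_i/ω_f − 1) = 0.4851(3.28/3.08 − 1) = 0.03150 kg·m².
r = √(0.03150/1.93) = 0.1278 m.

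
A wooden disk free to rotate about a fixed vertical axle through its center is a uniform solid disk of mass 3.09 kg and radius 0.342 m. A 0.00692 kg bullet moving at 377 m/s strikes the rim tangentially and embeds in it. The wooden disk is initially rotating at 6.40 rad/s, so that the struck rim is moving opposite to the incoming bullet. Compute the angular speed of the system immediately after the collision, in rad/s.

The axle reaction passes through the axle and exerts no torque about it; angular momentum about the axle is conserved through the impact.
I_p = ½(3.09)(0.342)² = 0.1807 kg·m². Taking the sense of the bullet's angular momentum as positive, L_{bullet} = m v R = (0.00692)(377)(0.342) = 0.8922 kg·m²/s.
L_i = −I_p ω_p + m v R = −(0.1807)(6.40) + 0.8922 = -0.2643 kg·m²/s.
After sticking, I_f = I_p + m R² = 0.1807 + (0.00692)(0.342)² = 0.1815 kg·m².
ω_f = L_i / I_f = -0.2643 / 0.1815 = -1.456 rad/s.

|ω_f| ≈ 1.46 rad/s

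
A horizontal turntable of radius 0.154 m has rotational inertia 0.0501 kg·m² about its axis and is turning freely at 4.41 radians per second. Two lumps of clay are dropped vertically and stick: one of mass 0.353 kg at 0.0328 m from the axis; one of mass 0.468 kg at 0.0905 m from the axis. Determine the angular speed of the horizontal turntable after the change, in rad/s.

No external torque acts about the axis; L_before = L_after.
Added inertia Σmr² = (0.353)(0.0328)² + (0.468)(0.0905)² = 0.004213 kg·m²; I_f = 0.05010 + 0.004213 = 0.05431 kg·m².
ω_f = I_p ω_i / I_f = (0.05010)(4.41) / 0.05431 = 4.068 rad/s.

ω_f ≈ 4.07 rad/s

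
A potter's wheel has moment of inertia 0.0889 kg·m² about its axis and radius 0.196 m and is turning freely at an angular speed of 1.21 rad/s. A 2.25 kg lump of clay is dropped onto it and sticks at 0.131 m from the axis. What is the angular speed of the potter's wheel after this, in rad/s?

No external torque acts about the axis; L_before = L_after.
Added inertia Σmr² = (2.25)(0.131)² = 0.03861 kg·m²; I_f = 0.08890 + 0.03861 = 0.1275 kg·m².
ω_f = I_p ω_i / I_f = (0.08890)(1.21) / 0.1275 = 0.8436 rad/s.

ω_f ≈ 0.844 rad/s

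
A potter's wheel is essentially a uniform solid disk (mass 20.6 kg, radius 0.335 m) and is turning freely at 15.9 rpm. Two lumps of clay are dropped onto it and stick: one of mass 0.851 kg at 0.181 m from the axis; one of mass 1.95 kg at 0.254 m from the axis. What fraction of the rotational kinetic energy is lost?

The added mass arrives with no angular momentum about the axis, and any external torque about the axis is negligible, so the system's angular momentum is conserved.
I_p = ½(20.6)(0.335)² = 1.156 kg·m².
Added inertia Σmr² = (0.851)(0.181)² + (1.95)(0.254)² = 0.1537 kg·m²; I_f = 1.156 + 0.1537 = 1.310 kg·m².
ω_f = I_p ω_i / I_f = (1.156)(15.9) / 1.310 = 14.03 rpm.
KE_i = ½(1.156)(1.665 rad/s)² = 1.602 J; KE_f = ½(1.310)(1.470)² = 1.414 J.
Fraction lost = 0.1174.

fraction ≈ 0.117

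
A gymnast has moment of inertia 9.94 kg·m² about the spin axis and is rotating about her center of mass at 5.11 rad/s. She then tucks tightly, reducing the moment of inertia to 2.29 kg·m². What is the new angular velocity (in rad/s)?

Angular momentum about the spin axis is conserved since the torque about it is zero.
ω₂ = I₁ω₁ / I₂ = (9.940)(5.11 rad/s) / (2.290) = 22.18 rad/s.

ω₂ ≈ 22.2 rad/s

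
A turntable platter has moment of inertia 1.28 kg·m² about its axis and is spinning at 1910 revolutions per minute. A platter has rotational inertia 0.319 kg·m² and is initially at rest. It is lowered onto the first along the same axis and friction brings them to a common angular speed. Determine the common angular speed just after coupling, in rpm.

|ω_f| ≈ 1530 rpm

The coupling torques are internal; angular momentum about the shared axis is conserved.
Taking A's sense as positive: L = (1.280)(1910) = 2445 kg·m²·rpm.
Combined I = 1.280 + 0.3190 = 1.599 kg·m².
ω_f = L / I = 2445 / 1.599 = 1529 rpm.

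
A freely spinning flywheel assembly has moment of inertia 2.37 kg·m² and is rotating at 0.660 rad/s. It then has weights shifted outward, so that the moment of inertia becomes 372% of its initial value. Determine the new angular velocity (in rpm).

No external torque acts about the spin axis, so angular momentum is conserved.
I₂ = 3.72 × 2.37 = 8.816 kg·m².
ω₂ = I₁ω₁ / I₂ = (2.370)(0.660 rad/s) / (8.816) = 0.1774 rad/s = 1.694 rpm.

ω₂ ≈ 1.69 rpm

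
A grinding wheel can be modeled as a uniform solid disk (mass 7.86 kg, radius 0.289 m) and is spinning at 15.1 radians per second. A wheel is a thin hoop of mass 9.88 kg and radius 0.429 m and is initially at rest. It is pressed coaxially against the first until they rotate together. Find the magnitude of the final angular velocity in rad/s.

No external torque acts about the common axis, so total angular momentum is conserved.
Moments of inertia: I_A = ½(7.86)(0.289)² = 0.3282 kg·m²; I_B = (9.88)(0.429)² = 1.818 kg·m².
Taking A's sense as positive: L = (0.3282)(15.1) = 4.956 kg·m²·rad/s.
Combined I = 0.3282 + 1.818 = 2.147 kg·m².
ω_f = L / I = 4.956 / 2.147 = 2.309 rad/s.

|ω_f| ≈ 2.31 rad/s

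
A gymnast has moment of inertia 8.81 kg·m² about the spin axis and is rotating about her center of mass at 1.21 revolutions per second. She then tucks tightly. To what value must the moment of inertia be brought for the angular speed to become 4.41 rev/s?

With no external torque about the axis, L is conserved: I₁ω₁ = I₂ω₂.
I₂ = I₁ω₁ / ω₂ = (8.81)(1.21) / (4.41) = 2.417 kg·m².

I₂ ≈ 2.42 kg·m²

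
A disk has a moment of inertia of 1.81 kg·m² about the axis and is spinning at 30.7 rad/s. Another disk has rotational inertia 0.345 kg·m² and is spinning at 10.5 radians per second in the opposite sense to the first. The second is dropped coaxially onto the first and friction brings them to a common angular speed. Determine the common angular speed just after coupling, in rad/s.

No external torque acts about the common axis, so total angular momentum is conserved.
Taking A's sense as positive: L = (1.810)(30.7) − (0.3450)(10.5) = 51.94 kg·m²·rad/s.
Combined I = 1.810 + 0.3450 = 2.155 kg·m².
ω_f = L / I = 51.94 / 2.155 = 24.10 rad/s.

|ω_f| ≈ 24.1 rad/s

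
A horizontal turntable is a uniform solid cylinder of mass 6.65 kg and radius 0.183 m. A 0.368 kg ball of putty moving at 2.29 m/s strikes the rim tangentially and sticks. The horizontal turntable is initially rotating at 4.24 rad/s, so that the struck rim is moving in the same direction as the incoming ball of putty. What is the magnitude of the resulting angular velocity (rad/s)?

The axle reaction passes through the axle and exerts no torque about it; angular momentum about the axle is conserved through the impact.
I_p = ½(6.65)(0.183)² = 0.1114 kg·m². Taking the sense of the ball of putty's angular momentum as positive, L_{ball} = m v R = (0.368)(2.29)(0.183) = 0.1542 kg·m²/s.
L_i = +I_p ω_p + m v R = +(0.1114)(4.24) + 0.1542 = 0.6263 kg·m²/s.
After sticking, I_f = I_p + m R² = 0.1114 + (0.368)(0.183)² = 0.1237 kg·m².
ω_f = L_i / I_f = 0.6263 / 0.1237 = 5.064 rad/s.

|ω_f| ≈ 5.06 rad/s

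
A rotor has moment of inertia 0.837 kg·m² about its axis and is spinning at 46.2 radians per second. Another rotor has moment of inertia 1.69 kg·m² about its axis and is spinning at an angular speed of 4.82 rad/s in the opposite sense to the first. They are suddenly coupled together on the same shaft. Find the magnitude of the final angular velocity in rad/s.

No external torque acts about the common axis, so total angular momentum is conserved.
Taking A's sense as positive: L = (0.8370)(46.2) − (1.690)(4.82) = 30.52 kg·m²·rad/s.
Combined I = 0.8370 + 1.690 = 2.527 kg·m².
ω_f = L / I = 30.52 / 2.527 = 12.08 rad/s.

|ω_f| ≈ 12.1 rad/s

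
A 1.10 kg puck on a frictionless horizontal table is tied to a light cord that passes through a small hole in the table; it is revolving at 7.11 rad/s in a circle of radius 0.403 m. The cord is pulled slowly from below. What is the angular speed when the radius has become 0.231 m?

No torque about the axis ⇒ m r₁² ω₁ = m r₂² ω₂.
ω₂ = ω₁ (r₁/r₂)² = (7.11)(0.403/0.231)² = 21.64 rad/s.

ω₂ ≈ 21.6 rad/s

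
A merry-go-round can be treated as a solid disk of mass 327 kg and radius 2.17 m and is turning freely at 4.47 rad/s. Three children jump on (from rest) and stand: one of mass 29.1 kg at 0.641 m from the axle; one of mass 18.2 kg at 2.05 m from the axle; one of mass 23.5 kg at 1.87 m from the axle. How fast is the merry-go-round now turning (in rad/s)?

ω_f ≈ 3.66 rad/s

The added mass arrives with no angular momentum about the axle, and any external torque about the axle is negligible, so the system's angular momentum is conserved.
I_p = ½(327)(2.17)² = 769.9 kg·m².
Added inertia Σmr² = (29.1)(0.641)² + (18.2)(2.05)² + (23.5)(1.87)² = 170.6 kg·m²; I_f = 769.9 + 170.6 = 940.5 kg·m².
ω_f = I_p ω_i / I_f = (769.9)(4.47) / 940.5 = 3.659 rad/s.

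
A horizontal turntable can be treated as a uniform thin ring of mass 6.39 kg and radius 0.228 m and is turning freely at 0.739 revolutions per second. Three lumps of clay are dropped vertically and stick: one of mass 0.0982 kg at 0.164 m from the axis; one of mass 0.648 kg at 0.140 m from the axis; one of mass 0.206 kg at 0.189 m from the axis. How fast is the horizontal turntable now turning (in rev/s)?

ω_f ≈ 0.692 rev/s

The added mass arrives with no angular momentum about the axis, and any external torque about the axis is negligible, so the system's angular momentum is conserved.
I_p = (6.39)(0.228)² = 0.3322 kg·m².
Added inertia Σmr² = (0.0982)(0.164)² + (0.648)(0.140)² + (0.206)(0.189)² = 0.02270 kg·m²; I_f = 0.3322 + 0.02270 = 0.3549 kg·m².
ω_f = I_p ω_i / I_f = (0.3322)(0.739) / 0.3549 = 0.6917 rev/s.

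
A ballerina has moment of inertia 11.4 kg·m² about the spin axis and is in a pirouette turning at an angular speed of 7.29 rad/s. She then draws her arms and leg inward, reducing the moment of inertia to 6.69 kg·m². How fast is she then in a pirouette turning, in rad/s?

ω₂ ≈ 12.4 rad/s

Angular momentum about the spin axis is conserved since the torque about it is zero.
ω₂ = I₁ω₁ / I₂ = (11.40)(7.29 rad/s) / (6.690) = 12.42 rad/s.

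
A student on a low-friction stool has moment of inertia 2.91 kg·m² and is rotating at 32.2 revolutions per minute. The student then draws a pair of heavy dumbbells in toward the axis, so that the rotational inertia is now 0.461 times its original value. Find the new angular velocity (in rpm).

ω₂ ≈ 69.8 rpm

No external torque acts about the spin axis, so angular momentum is conserved.
I₂ = 0.461 × 2.91 = 1.342 kg·m².
ω₂ = I₁ω₁ / I₂ = (2.910)(32.2 rpm) / (1.342) = 69.85 rpm.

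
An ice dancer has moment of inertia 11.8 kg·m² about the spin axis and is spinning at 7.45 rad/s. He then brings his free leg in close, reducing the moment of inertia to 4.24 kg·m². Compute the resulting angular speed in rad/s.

With no external torque about the axis, L is conserved: I₁ω₁ = I₂ω₂.
ω₂ = I₁ω₁ / I₂ = (11.80)(7.45 rad/s) / (4.240) = 20.73 rad/s.

ω₂ ≈ 20.7 rad/s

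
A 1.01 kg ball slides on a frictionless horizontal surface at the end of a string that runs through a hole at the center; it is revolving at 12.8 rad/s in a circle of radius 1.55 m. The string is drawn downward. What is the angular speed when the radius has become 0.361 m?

ω₂ ≈ 236 rad/s

The constraining force is radial, so m r² ω about the center is conserved.
ω₂ = ω₁ (r₁/r₂)² = (12.8)(1.55/0.361)² = 236.0 rad/s.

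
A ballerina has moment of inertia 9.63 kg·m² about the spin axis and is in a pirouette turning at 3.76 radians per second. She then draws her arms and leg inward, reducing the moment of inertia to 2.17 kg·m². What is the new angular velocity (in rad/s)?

No external torque acts about the spin axis, so angular momentum is conserved.
ω₂ = I₁ω₁ / I₂ = (9.630)(3.76 rad/s) / (2.170) = 16.69 rad/s.

ω₂ ≈ 16.7 rad/s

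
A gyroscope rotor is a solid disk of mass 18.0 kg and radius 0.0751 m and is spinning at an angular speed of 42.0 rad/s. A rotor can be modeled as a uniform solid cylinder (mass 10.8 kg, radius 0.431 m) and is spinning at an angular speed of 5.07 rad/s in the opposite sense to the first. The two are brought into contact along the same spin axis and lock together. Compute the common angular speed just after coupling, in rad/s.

The coupling torques are internal; angular momentum about the shared axis is conserved.
Moments of inertia: I_A = ½(18.0)(0.0751)² = 0.05076 kg·m²; I_B = ½(10.8)(0.431)² = 1.003 kg·m².
Taking A's sense as positive: L = (0.05076)(42.0) − (1.003)(5.07) = -2.954 kg·m²·rad/s.
Combined I = 0.05076 + 1.003 = 1.054 kg·m².
ω_f = L / I = -2.954 / 1.054 = -2.803 rad/s.

|ω_f| ≈ 2.80 rad/s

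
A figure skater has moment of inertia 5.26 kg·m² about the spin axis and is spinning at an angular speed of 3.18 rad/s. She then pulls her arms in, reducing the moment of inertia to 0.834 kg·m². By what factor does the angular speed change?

Angular momentum about the spin axis is conserved since the torque about it is zero.
ω₂/ω₁ = I₁/I₂ = 5.260 / 0.8340 = 6.307.

ω₂/ω₁ ≈ 6.31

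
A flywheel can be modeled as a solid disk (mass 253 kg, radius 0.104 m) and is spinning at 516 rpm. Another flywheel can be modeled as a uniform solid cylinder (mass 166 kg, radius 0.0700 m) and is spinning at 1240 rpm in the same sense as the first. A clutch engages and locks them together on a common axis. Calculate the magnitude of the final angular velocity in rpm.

The coupling torques are internal; angular momentum about the shared axis is conserved.
Moments of inertia: I_A = ½(253)(0.104)² = 1.368 kg·m²; I_B = ½(166)(0.0700)² = 0.4067 kg·m².
Taking A's sense as positive: L = (1.368)(516) + (0.4067)(1240) = 1210 kg·m²·rpm.
Combined I = 1.368 + 0.4067 = 1.775 kg·m².
ω_f = L / I = 1210 / 1.775 = 681.9 rpm.

|ω_f| ≈ 682 rpm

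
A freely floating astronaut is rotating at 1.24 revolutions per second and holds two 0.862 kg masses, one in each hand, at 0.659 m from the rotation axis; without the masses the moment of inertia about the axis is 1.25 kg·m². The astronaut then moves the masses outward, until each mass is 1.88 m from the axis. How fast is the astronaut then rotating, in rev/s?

ω₂ ≈ 0.338 rev/s

Angular momentum about the spin axis is conserved since the torque about it is zero.
I₁ = 1.25 + 2(0.862)(0.659)² = 1.999 kg·m²; I₂ = 1.25 + 2(0.862)(1.88)² = 7.343 kg·m².
ω₂ = I₁ω₁ / I₂ = (1.999)(1.24 rev/s) / (7.343) = 0.3375 rev/s.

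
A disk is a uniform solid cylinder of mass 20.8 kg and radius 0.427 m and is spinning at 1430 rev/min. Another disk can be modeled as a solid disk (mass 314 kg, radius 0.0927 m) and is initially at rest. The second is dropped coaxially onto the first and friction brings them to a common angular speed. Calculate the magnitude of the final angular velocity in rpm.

No external torque acts about the common axis, so total angular momentum is conserved.
Moments of inertia: I_A = ½(20.8)(0.427)² = 1.896 kg·m²; I_B = ½(314)(0.0927)² = 1.349 kg·m².
Taking A's sense as positive: L = (1.896)(1430) = 2712 kg·m²·rpm.
Combined I = 1.896 + 1.349 = 3.245 kg·m².
ω_f = L / I = 2712 / 3.245 = 835.5 rpm.

|ω_f| ≈ 836 rpm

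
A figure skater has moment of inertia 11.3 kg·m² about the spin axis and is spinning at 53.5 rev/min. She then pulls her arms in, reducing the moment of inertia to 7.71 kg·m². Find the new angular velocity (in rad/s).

ω₂ ≈ 8.21 rad/s

Angular momentum about the spin axis is conserved since the torque about it is zero.
ω₂ = I₁ω₁ / I₂ = (11.30)(53.5 rpm) / (7.710) = 78.41 rpm = 8.211 rad/s.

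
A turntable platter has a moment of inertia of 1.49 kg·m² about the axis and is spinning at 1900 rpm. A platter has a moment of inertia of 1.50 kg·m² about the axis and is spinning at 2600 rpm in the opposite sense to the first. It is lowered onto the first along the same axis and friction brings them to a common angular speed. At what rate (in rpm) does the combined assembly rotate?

No external torque acts about the common axis, so total angular momentum is conserved.
Taking A's sense as positive: L = (1.490)(1900) − (1.500)(2600) = -1069 kg·m²·rpm.
Combined I = 1.490 + 1.500 = 2.990 kg·m².
ω_f = L / I = -1069 / 2.990 = -357.5 rpm.

|ω_f| ≈ 358 rpm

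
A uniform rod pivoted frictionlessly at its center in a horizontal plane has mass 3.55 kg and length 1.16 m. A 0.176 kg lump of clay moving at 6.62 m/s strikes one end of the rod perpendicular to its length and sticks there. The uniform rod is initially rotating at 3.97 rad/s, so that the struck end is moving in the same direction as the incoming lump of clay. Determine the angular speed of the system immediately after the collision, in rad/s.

The axle reaction passes through the pivot and exerts no torque about it; angular momentum about the pivot is conserved through the impact.
I_p = (1/12)(3.55)(1.16)² = 0.3981 kg·m². Taking the sense of the lump of clay's angular momentum as positive, L_{lump} = m v R = (0.176)(6.62)(1.16/2) = 0.6758 kg·m²/s.
L_i = +I_p ω_p + m v R = +(0.3981)(3.97) + 0.6758 = 2.256 kg·m²/s.
After sticking, I_f = I_p + m R² = 0.3981 + (0.176)(1.16/2)² = 0.4573 kg·m².
ω_f = L_i / I_f = 2.256 / 0.4573 = 4.934 rad/s.

|ω_f| ≈ 4.93 rad/s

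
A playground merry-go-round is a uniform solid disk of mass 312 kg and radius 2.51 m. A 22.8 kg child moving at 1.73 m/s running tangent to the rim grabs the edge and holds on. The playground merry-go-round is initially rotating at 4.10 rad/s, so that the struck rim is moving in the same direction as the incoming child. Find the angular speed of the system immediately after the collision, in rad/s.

The axle reaction passes through the axle and exerts no torque about it; angular momentum about the axle is conserved through the impact.
I_p = ½(312)(2.51)² = 982.8 kg·m². Taking the sense of the child's angular momentum as positive, L_{child} = m v R = (22.8)(1.73)(2.51) = 99.00 kg·m²/s.
L_i = +I_p ω_p + m v R = +(982.8)(4.10) + 99.00 = 4129 kg·m²/s.
After sticking, I_f = I_p + m R² = 982.8 + (22.8)(2.51)² = 1126 kg·m².
ω_f = L_i / I_f = 4129 / 1126 = 3.665 rad/s.

|ω_f| ≈ 3.67 rad/s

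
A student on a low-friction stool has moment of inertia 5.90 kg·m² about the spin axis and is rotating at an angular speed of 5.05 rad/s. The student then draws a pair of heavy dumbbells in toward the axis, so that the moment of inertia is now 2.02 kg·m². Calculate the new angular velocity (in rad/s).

ω₂ ≈ 14.8 rad/s

No external torque acts about the spin axis, so angular momentum is conserved.
ω₂ = I₁ω₁ / I₂ = (5.900)(5.05 rad/s) / (2.020) = 14.75 rad/s.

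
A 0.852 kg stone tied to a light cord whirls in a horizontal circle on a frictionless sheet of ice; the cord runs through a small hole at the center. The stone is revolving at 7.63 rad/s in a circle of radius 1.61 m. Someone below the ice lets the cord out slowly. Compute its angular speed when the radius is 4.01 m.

ω₂ ≈ 1.23 rad/s

The constraining force is radial, so m r² ω about the center is conserved.
ω₂ = ω₁ (r₁/r₂)² = (7.63)(1.61/4.01)² = 1.230 rad/s.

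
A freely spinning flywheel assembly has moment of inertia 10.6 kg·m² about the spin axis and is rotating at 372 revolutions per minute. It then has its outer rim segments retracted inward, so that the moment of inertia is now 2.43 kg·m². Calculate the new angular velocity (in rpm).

ω₂ ≈ 1620 rpm

No external torque acts about the spin axis, so angular momentum is conserved.
ω₂ = I₁ω₁ / I₂ = (10.60)(372 rpm) / (2.430) = 1623 rpm.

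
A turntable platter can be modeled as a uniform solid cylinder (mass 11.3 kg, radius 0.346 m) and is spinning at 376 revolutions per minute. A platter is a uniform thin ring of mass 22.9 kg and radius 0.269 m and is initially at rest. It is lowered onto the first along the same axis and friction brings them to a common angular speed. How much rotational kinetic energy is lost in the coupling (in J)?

ΔKE lost ≈ 372 J

The coupling torques are internal; angular momentum about the shared axis is conserved.
Moments of inertia: I_A = ½(11.3)(0.346)² = 0.6764 kg·m²; I_B = (22.9)(0.269)² = 1.657 kg·m².
Taking A's sense as positive: L = (0.6764)(376) = 254.3 kg·m²·rpm.
Combined I = 0.6764 + 1.657 = 2.333 kg·m².
ω_f = L / I = 254.3 / 2.333 = 109.0 rpm.
KE_i = ½ΣIω² = 524.3 J; KE_f = ½(2.333)(11.41)² = 152.0 J.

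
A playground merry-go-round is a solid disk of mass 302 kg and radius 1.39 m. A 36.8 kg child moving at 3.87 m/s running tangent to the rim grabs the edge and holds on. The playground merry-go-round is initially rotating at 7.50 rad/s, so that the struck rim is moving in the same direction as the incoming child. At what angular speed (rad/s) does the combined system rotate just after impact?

|ω_f| ≈ 6.58 rad/s

About the axle the impulsive forces during the collision are internal, so angular momentum about that axis is conserved.
I_p = ½(302)(1.39)² = 291.7 kg·m². Taking the sense of the child's angular momentum as positive, L_{child} = m v R = (36.8)(3.87)(1.39) = 198.0 kg·m²/s.
L_i = +I_p ω_p + m v R = +(291.7)(7.50) + 198.0 = 2386 kg·m²/s.
After sticking, I_f = I_p + m R² = 291.7 + (36.8)(1.39)² = 362.8 kg·m².
ω_f = L_i / I_f = 2386 / 362.8 = 6.576 rad/s.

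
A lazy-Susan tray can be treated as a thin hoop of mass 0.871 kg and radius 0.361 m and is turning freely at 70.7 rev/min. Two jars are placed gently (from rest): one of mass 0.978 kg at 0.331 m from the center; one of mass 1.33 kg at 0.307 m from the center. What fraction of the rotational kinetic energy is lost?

The added mass arrives with no angular momentum about the center, and any external torque about the center is negligible, so the system's angular momentum is conserved.
I_p = (0.871)(0.361)² = 0.1135 kg·m².
Added inertia Σmr² = (0.978)(0.331)² + (1.33)(0.307)² = 0.2325 kg·m²; I_f = 0.1135 + 0.2325 = 0.3460 kg·m².
ω_f = I_p ω_i / I_f = (0.1135)(70.7) / 0.3460 = 23.19 rpm.
KE_i = ½(0.1135)(7.404 rad/s)² = 3.111 J; KE_f = ½(0.3460)(2.429)² = 1.021 J.
Fraction lost = 0.6719.

fraction ≈ 0.672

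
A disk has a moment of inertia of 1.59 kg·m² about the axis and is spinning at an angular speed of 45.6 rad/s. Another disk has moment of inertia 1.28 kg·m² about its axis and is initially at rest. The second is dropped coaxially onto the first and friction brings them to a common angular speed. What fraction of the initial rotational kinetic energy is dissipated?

No external torque acts about the common axis, so total angular momentum is conserved.
Taking A's sense as positive: L = (1.590)(45.6) = 72.50 kg·m²·rad/s.
Combined I = 1.590 + 1.280 = 2.870 kg·m².
ω_f = L / I = 72.50 / 2.870 = 25.26 rad/s.
KE_i = ½ΣIω² = 1653 J; KE_f = ½(2.870)(25.26)² = 915.8 J.
Fraction dissipated = (KE_i − KE_f)/KE_i = 0.4460.

fraction ≈ 0.446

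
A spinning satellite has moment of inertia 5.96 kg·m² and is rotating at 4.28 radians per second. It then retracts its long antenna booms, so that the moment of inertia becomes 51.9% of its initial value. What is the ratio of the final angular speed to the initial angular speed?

ω₂/ω₁ ≈ 1.93

With no external torque about the axis, L is conserved: I₁ω₁ = I₂ω₂.
I₂ = 0.519 × 5.96 = 3.093 kg·m².
ω₂/ω₁ = I₁/I₂ = 5.960 / 3.093 = 1.927.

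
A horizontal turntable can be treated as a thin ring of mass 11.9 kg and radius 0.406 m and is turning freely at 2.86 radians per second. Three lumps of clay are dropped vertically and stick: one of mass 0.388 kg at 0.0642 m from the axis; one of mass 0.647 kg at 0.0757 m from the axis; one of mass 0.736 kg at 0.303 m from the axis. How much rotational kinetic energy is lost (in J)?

No external torque acts about the axis; L_before = L_after.
I_p = (11.9)(0.406)² = 1.962 kg·m².
Added inertia Σmr² = (0.388)(0.0642)² + (0.647)(0.0757)² + (0.736)(0.303)² = 0.07288 kg·m²; I_f = 1.962 + 0.07288 = 2.034 kg·m².
ω_f = I_p ω_i / I_f = (1.962)(2.86) / 2.034 = 2.758 rad/s.
KE_i = ½(1.962)(2.860 rad/s)² = 8.022 J; KE_f = ½(2.034)(2.758)² = 7.735 J.

energy lost ≈ 0.287 J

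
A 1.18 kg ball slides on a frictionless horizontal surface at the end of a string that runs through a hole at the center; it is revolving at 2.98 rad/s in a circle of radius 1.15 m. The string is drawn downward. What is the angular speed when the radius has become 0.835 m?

The constraining force is radial, so m r² ω about the center is conserved.
ω₂ = ω₁ (r₁/r₂)² = (2.98)(1.15/0.835)² = 5.652 rad/s.

ω₂ ≈ 5.65 rad/s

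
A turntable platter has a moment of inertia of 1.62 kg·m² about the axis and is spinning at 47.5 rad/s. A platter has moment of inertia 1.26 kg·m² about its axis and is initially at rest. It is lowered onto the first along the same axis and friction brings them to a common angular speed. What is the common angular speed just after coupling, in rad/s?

No external torque acts about the common axis, so total angular momentum is conserved.
Taking A's sense as positive: L = (1.620)(47.5) = 76.95 kg·m²·rad/s.
Combined I = 1.620 + 1.260 = 2.880 kg·m².
ω_f = L / I = 76.95 / 2.880 = 26.72 rad/s.

|ω_f| ≈ 26.7 rad/s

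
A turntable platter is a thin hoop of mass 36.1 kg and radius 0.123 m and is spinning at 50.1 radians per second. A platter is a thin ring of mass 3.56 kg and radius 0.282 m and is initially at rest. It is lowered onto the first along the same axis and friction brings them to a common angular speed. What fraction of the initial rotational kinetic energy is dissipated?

fraction ≈ 0.341

No external torque acts about the common axis, so total angular momentum is conserved.
Moments of inertia: I_A = (36.1)(0.123)² = 0.5462 kg·m²; I_B = (3.56)(0.282)² = 0.2831 kg·m².
Taking A's sense as positive: L = (0.5462)(50.1) = 27.36 kg·m²·rad/s.
Combined I = 0.5462 + 0.2831 = 0.8293 kg·m².
ω_f = L / I = 27.36 / 0.8293 = 33.00 rad/s.
KE_i = ½ΣIω² = 685.4 J; KE_f = ½(0.8293)(33.00)² = 451.4 J.
Fraction dissipated = (KE_i − KE_f)/KE_i = 0.3414.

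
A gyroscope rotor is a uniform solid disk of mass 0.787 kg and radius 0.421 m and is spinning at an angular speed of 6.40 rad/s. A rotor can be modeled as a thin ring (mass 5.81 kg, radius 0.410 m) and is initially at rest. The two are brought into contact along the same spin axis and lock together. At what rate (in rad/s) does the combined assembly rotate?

|ω_f| ≈ 0.427 rad/s

No external torque acts about the common axis, so total angular momentum is conserved.
Moments of inertia: I_A = ½(0.787)(0.421)² = 0.06974 kg·m²; I_B = (5.81)(0.410)² = 0.9767 kg·m².
Taking A's sense as positive: L = (0.06974)(6.40) = 0.4464 kg·m²·rad/s.
Combined I = 0.06974 + 0.9767 = 1.046 kg·m².
ω_f = L / I = 0.4464 / 1.046 = 0.4266 rad/s.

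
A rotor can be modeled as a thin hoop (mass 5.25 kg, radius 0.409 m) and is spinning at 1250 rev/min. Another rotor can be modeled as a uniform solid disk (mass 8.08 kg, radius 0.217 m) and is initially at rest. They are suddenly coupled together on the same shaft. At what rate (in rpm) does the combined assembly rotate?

|ω_f| ≈ 1030 rpm

The coupling torques are internal; angular momentum about the shared axis is conserved.
Moments of inertia: I_A = (5.25)(0.409)² = 0.8782 kg·m²; I_B = ½(8.08)(0.217)² = 0.1902 kg·m².
Taking A's sense as positive: L = (0.8782)(1250) = 1098 kg·m²·rpm.
Combined I = 0.8782 + 0.1902 = 1.068 kg·m².
ω_f = L / I = 1098 / 1.068 = 1027 rpm.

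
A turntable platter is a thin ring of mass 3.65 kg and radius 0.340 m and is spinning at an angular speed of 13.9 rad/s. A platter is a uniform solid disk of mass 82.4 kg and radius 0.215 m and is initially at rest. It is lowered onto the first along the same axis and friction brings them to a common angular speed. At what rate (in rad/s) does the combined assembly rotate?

The coupling torques are internal; angular momentum about the shared axis is conserved.
Moments of inertia: I_A = (3.65)(0.340)² = 0.4219 kg·m²; I_B = ½(82.4)(0.215)² = 1.904 kg·m².
Taking A's sense as positive: L = (0.4219)(13.9) = 5.865 kg·m²·rad/s.
Combined I = 0.4219 + 1.904 = 2.326 kg·m².
ω_f = L / I = 5.865 / 2.326 = 2.521 rad/s.

|ω_f| ≈ 2.52 rad/s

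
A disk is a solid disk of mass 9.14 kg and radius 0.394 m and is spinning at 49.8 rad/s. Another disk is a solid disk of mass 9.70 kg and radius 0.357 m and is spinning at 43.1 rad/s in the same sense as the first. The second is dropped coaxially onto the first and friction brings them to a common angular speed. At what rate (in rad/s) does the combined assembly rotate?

No external torque acts about the common axis, so total angular momentum is conserved.
Moments of inertia: I_A = ½(9.14)(0.394)² = 0.7094 kg·m²; I_B = ½(9.70)(0.357)² = 0.6181 kg·m².
Taking A's sense as positive: L = (0.7094)(49.8) + (0.6181)(43.1) = 61.97 kg·m²·rad/s.
Combined I = 0.7094 + 0.6181 = 1.328 kg·m².
ω_f = L / I = 61.97 / 1.328 = 46.68 rad/s.

|ω_f| ≈ 46.7 rad/s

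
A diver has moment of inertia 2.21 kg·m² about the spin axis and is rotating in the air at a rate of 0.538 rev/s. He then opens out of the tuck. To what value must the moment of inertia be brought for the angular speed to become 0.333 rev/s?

With no external torque about the axis, L is conserved: I₁ω₁ = I₂ω₂.
I₂ = I₁ω₁ / ω₂ = (2.21)(0.538) / (0.333) = 3.571 kg·m².

I₂ ≈ 3.57 kg·m²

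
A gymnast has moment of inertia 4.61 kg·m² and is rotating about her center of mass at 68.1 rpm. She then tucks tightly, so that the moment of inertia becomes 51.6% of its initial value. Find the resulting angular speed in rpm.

ω₂ ≈ 132 rpm

With no external torque about the axis, L is conserved: I₁ω₁ = I₂ω₂.
I₂ = 0.516 × 4.61 = 2.379 kg·m².
ω₂ = I₁ω₁ / I₂ = (4.610)(68.1 rpm) / (2.379) = 132.0 rpm.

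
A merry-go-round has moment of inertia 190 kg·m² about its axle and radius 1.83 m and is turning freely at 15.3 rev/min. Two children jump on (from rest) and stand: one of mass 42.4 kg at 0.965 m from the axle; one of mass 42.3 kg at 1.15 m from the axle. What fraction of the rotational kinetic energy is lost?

No external torque acts about the axle; L_before = L_after.
Added inertia Σmr² = (42.4)(0.965)² + (42.3)(1.15)² = 95.43 kg·m²; I_f = 190.0 + 95.43 = 285.4 kg·m².
ω_f = I_p ω_i / I_f = (190.0)(15.3) / 285.4 = 10.18 rpm.
KE_i = ½(190.0)(1.602 rad/s)² = 243.9 J; KE_f = ½(285.4)(1.067)² = 162.3 J.
Fraction lost = 0.3343.

fraction ≈ 0.334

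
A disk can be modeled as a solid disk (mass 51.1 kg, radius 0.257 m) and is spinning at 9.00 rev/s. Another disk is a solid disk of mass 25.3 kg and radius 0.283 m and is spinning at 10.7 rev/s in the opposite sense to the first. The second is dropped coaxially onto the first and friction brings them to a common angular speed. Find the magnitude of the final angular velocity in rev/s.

|ω_f| ≈ 1.61 rev/s

No external torque acts about the common axis, so total angular momentum is conserved.
Moments of inertia: I_A = ½(51.1)(0.257)² = 1.688 kg·m²; I_B = ½(25.3)(0.283)² = 1.013 kg·m².
Taking A's sense as positive: L = (1.688)(9.00) − (1.013)(10.7) = 4.348 kg·m²·rev/s.
Combined I = 1.688 + 1.013 = 2.701 kg·m².
ω_f = L / I = 4.348 / 2.701 = 1.610 rev/s.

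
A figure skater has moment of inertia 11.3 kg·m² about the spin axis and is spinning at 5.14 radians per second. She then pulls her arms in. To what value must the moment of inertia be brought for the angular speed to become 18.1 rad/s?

I₂ ≈ 3.21 kg·m²

With no external torque about the axis, L is conserved: I₁ω₁ = I₂ω₂.
I₂ = I₁ω₁ / ω₂ = (11.3)(5.14) / (18.1) = 3.209 kg·m².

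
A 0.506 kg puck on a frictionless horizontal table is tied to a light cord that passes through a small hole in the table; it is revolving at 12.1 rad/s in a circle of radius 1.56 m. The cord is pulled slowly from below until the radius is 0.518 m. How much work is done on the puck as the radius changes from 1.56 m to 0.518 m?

The constraining force is radial, so m r² ω about the center is conserved.
ω₂ = ω₁ (r₁/r₂)² = (12.1)(1.56/0.518)² = 109.7 rad/s.
W = ΔKE = ½m(v₂² − v₁²) = 727.4 J.

W ≈ 727 J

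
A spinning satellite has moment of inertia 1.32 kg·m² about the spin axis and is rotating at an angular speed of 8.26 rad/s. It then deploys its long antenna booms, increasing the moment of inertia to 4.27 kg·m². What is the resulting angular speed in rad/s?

With no external torque about the axis, L is conserved: I₁ω₁ = I₂ω₂.
ω₂ = I₁ω₁ / I₂ = (1.320)(8.26 rad/s) / (4.270) = 2.553 rad/s.

ω₂ ≈ 2.55 rad/s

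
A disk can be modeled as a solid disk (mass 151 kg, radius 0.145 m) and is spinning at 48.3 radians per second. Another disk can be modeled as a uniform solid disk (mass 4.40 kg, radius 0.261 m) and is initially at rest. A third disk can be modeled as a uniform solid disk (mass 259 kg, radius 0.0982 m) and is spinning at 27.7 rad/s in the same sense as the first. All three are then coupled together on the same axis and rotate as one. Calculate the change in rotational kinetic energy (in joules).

The coupling torques are internal; angular momentum about the shared axis is conserved.
Moments of inertia: I_A = ½(151)(0.145)² = 1.587 kg·m²; I_B = ½(4.40)(0.261)² = 0.1499 kg·m²; I_C = ½(259)(0.0982)² = 1.249 kg·m².
Taking A's sense as positive: L = (1.587)(48.3) + (1.249)(27.7) = 111.3 kg·m²·rad/s.
Combined I = 1.587 + 0.1499 + 1.249 = 2.986 kg·m².
ω_f = L / I = 111.3 / 2.986 = 37.26 rad/s.
KE_i = ½ΣIω² = 2331 J; KE_f = ½(2.986)(37.26)² = 2073 J.

ΔKE ≈ -258 J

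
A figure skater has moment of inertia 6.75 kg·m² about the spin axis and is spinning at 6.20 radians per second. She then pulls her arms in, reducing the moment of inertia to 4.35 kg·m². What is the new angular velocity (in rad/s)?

Angular momentum about the spin axis is conserved since the torque about it is zero.
ω₂ = I₁ω₁ / I₂ = (6.750)(6.20 rad/s) / (4.350) = 9.621 rad/s.

ω₂ ≈ 9.62 rad/s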